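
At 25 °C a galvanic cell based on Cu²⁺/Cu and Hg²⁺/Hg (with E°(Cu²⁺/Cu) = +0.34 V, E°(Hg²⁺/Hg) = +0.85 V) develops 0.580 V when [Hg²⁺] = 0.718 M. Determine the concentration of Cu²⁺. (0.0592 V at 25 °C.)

0.0031 M

From the Nernst equation, log Q = n(E° − E)/0.0592 = 2(0.51 − 0.580)/0.0592 = -2.365, so Q = 0.00432.
With Q = [Cu²⁺]/[Hg²⁺] and the known concentrations, [Cu²⁺] in the numerator gives [Cu²⁺] = 0.0031 M.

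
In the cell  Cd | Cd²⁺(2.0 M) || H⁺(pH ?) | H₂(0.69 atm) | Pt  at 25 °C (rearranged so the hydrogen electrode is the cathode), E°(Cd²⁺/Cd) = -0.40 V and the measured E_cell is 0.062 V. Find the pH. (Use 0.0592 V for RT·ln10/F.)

E°_cell = 0.40 V and n = 2.
log Q = n(E° − E)/0.0592 = 2×(0.40 − 0.062)/0.0592 = 11.419.
With Q = [Cd²⁺]·P(H₂) / [H⁺]^2, solving for [H⁺] gives log[H⁺] = -5.640, so pH = 5.64.

pH = 5.64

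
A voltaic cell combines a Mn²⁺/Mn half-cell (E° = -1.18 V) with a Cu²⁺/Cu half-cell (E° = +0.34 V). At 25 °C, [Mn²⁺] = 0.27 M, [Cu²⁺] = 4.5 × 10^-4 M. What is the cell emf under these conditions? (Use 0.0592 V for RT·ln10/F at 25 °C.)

1.44 V

The Cu²⁺/Cu couple has the higher reduction potential and acts as the cathode, so E°_cell = +0.34 − (-1.18) = 1.52 V.
Balancing electrons gives n = 2; the reaction quotient is Q = [Mn²⁺]/[Cu²⁺] = 600.
At 25 °C, E = E° − (0.0592/n) log Q = 1.52 − (0.0592/2)(2.778) = 1.520 − 0.082 = 1.438 V.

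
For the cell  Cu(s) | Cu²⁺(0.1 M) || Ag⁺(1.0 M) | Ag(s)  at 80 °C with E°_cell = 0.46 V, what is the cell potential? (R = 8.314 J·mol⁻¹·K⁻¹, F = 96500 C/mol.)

Balancing electrons gives n = 2; the reaction quotient is Q = [Cu²⁺]/[Ag⁺]^2 = 0.100.
E = E° − (RT/nF) ln Q = 0.46 − (8.314×353)/(2×96500) × (-2.303) = 0.460 + 0.035 = 0.495 V.

0.495 V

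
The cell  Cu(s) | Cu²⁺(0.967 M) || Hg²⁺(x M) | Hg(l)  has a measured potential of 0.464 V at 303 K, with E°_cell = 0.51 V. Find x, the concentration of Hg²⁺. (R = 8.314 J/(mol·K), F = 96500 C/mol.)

From the Nernst equation, ln Q = nF(E° − E)/RT = 2×96500×(0.51 − 0.464)/(8.314×303) = 3.524, so Q = 33.9.
With Q = [Cu²⁺]/[Hg²⁺] and the known concentrations, [Hg²⁺] in the denominator gives [Hg²⁺] = 0.029 M.

0.029 M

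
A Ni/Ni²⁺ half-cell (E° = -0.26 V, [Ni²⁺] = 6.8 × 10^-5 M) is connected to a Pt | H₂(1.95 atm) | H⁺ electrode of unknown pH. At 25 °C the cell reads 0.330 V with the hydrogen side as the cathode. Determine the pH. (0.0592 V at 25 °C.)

E°_cell = 0.26 V and n = 2.
log Q = n(E° − E)/0.0592 = 2×(0.26 − 0.330)/0.0592 = -2.365.
With Q = [Ni²⁺]·P(H₂) / [H⁺]^2, solving for [H⁺] gives log[H⁺] = -0.756, so pH = 0.76.

pH = 0.76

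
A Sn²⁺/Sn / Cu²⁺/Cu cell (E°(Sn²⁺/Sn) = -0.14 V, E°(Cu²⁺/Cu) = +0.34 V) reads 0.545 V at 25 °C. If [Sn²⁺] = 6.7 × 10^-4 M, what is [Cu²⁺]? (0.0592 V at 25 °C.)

From the Nernst equation, log Q = n(E° − E)/0.0592 = 2(0.48 − 0.545)/0.0592 = -2.196, so Q = 0.00637.
With Q = [Sn²⁺]/[Cu²⁺] and the known concentrations, [Cu²⁺] in the denominator gives [Cu²⁺] = 0.11 M.

0.11 M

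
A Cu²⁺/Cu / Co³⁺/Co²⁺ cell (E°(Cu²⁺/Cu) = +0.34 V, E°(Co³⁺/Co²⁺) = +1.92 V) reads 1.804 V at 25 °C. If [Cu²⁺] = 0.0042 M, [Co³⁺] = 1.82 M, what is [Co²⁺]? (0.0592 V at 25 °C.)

From the Nernst equation, log Q = n(E° − E)/0.0592 = 2(1.58 − 1.804)/0.0592 = -7.568, so Q = 2.71 × 10^-8.
With Q = [Cu²⁺]·[Co²⁺]^2/[Co³⁺]^2 and the known concentrations, [Co²⁺]^2 in the numerator gives [Co²⁺] = 0.0046 M.

0.0046 M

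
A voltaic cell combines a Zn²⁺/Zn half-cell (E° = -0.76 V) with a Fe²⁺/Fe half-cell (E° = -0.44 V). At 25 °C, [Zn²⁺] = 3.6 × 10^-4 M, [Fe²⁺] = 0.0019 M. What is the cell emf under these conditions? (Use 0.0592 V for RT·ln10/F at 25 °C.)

0.341 V

The Fe²⁺/Fe couple has the higher reduction potential and acts as the cathode, so E°_cell = -0.44 − (-0.76) = 0.32 V.
Balancing electrons gives n = 2; the reaction quotient is Q = [Zn²⁺]/[Fe²⁺] = 0.189.
At 25 °C, E = E° − (0.0592/n) log Q = 0.32 − (0.0592/2)(-0.722) = 0.320 + 0.021 = 0.341 V.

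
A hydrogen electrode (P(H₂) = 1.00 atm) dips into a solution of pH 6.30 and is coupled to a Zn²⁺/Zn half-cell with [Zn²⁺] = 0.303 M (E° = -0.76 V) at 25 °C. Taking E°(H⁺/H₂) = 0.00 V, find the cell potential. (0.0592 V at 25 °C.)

0.40 V

The hydrogen couple is the cathode, so E°_cell = 0.76 V; n = 2.
[H⁺] = 10^(−6.30) = 5 × 10^-7 M, and Q = [Zn²⁺]·P(H₂) / [H⁺]^2 = 1.21 × 10^12.
E = E° − (0.0592/2) log Q = 0.76 − (0.0592/2)(12.081) = 0.402 V.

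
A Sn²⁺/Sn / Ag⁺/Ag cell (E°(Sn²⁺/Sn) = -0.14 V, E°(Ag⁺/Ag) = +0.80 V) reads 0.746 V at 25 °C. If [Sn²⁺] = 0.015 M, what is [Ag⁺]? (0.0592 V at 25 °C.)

6.5 × 10^-5 M

From the Nernst equation, log Q = n(E° − E)/0.0592 = 2(0.94 − 0.746)/0.0592 = 6.554, so Q = 3.58 × 10^6.
With Q = [Sn²⁺]/[Ag⁺]^2 and the known concentrations, [Ag⁺]^2 in the denominator gives [Ag⁺] = 6.5 × 10^-5 M.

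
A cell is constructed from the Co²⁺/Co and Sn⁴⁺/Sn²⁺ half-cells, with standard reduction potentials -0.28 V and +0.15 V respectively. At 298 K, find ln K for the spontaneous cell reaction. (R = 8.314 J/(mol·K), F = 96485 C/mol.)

E°_cell = +0.15 − (-0.28) = 0.43 V, with n = 2 electrons transferred.
At equilibrium E = 0, so the Nernst equation gives ln K = nFE°/RT = (2)(96485)(0.43)/((8.314)(298)) = 33.49.

ln K = 33.5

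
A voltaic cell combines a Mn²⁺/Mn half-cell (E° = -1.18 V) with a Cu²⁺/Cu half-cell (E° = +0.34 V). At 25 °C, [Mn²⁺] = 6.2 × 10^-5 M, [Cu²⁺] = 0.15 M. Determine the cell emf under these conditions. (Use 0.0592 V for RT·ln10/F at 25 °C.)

1.62 V

The Cu²⁺/Cu couple has the higher reduction potential and acts as the cathode, so E°_cell = +0.34 − (-1.18) = 1.52 V.
Balancing electrons gives n = 2; the reaction quotient is Q = [Mn²⁺]/[Cu²⁺] = 4.13 × 10^-4.
At 25 °C, E = E° − (0.0592/n) log Q = 1.52 − (0.0592/2)(-3.384) = 1.520 + 0.100 = 1.620 V.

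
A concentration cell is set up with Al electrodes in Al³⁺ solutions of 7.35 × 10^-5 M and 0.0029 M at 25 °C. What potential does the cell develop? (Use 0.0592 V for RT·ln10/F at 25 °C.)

Both half-cells are Al³⁺/Al, so E°_cell = 0. The concentrated side is the cathode; the cell reaction moves Al³⁺ from high to low concentration with n = 3.
Q = [Al³⁺]_dilute/[Al³⁺]_conc = 7.35 × 10^-5/0.0029 = 0.0253.
E = 0 − (0.0592/3) log Q = −(0.0592/3)(-1.596) = 0.0315 V.

0.031 V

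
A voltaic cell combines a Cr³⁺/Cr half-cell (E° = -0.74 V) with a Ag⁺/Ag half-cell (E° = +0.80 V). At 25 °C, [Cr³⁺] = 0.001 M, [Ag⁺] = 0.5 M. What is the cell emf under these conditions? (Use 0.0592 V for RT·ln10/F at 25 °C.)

The Ag⁺/Ag couple has the higher reduction potential and acts as the cathode, so E°_cell = +0.80 − (-0.74) = 1.54 V.
Balancing electrons gives n = 3; the reaction quotient is Q = [Cr³⁺]/[Ag⁺]^3 = 0.00800.
At 25 °C, E = E° − (0.0592/n) log Q = 1.54 − (0.0592/3)(-2.097) = 1.540 + 0.041 = 1.581 V.

1.58 V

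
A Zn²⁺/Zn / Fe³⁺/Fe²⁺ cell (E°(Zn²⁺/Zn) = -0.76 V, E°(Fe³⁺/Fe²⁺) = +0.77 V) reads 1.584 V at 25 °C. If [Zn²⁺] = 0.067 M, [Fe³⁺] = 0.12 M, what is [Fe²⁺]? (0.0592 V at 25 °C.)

0.057 M

From the Nernst equation, log Q = n(E° − E)/0.0592 = 2(1.53 − 1.584)/0.0592 = -1.824, so Q = 0.0150.
With Q = [Zn²⁺]·[Fe²⁺]^2/[Fe³⁺]^2 and the known concentrations, [Fe²⁺]^2 in the numerator gives [Fe²⁺] = 0.057 M.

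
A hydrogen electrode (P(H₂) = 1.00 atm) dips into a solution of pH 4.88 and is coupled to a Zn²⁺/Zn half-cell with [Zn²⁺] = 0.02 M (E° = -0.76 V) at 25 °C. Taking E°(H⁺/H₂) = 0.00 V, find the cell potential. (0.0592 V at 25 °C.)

0.52 V

The hydrogen couple is the cathode, so E°_cell = 0.76 V; n = 2.
[H⁺] = 10^(−4.88) = 1.3 × 10^-5 M, and Q = [Zn²⁺]·P(H₂) / [H⁺]^2 = 1.15 × 10^8.
E = E° − (0.0592/2) log Q = 0.76 − (0.0592/2)(8.061) = 0.521 V.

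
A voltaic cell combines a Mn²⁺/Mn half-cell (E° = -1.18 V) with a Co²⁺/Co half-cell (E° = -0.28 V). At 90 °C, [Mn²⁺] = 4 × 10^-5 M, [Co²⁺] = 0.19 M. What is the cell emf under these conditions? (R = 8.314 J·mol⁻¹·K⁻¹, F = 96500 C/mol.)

1.03 V

The Co²⁺/Co couple has the higher reduction potential and acts as the cathode, so E°_cell = -0.28 − (-1.18) = 0.90 V.
Balancing electrons gives n = 2; the reaction quotient is Q = [Mn²⁺]/[Co²⁺] = 2.11 × 10^-4.
E = E° − (RT/nF) ln Q = 0.90 − (8.314×363)/(2×96500) × (-8.466) = 0.900 + 0.132 = 1.032 V.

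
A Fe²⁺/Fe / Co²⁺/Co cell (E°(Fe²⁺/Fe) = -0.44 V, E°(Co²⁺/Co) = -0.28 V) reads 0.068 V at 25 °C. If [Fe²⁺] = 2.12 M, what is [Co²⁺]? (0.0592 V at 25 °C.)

From the Nernst equation, log Q = n(E° − E)/0.0592 = 2(0.16 − 0.068)/0.0592 = 3.108, so Q = 1280.
With Q = [Fe²⁺]/[Co²⁺] and the known concentrations, [Co²⁺] in the denominator gives [Co²⁺] = 0.0017 M.

0.0017 M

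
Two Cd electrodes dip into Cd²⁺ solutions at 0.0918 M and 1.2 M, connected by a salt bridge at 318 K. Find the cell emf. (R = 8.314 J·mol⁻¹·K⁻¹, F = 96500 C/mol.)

0.035 V

Both half-cells are Cd²⁺/Cd, so E°_cell = 0. The concentrated side is the cathode; the cell reaction moves Cd²⁺ from high to low concentration with n = 2.
Q = [Cd²⁺]_dilute/[Cd²⁺]_conc = 0.0918/1.2 = 0.0765.
E = 0 − (RT/nF) ln Q = −((8.314×318)/(2×96500))(-2.570) = 0.0352 V.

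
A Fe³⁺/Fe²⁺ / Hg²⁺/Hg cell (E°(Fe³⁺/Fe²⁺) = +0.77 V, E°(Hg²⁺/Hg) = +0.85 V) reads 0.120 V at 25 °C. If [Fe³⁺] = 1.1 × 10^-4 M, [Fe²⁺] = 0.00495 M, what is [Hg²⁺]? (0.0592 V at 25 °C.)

From the Nernst equation, log Q = n(E° − E)/0.0592 = 2(0.08 − 0.120)/0.0592 = -1.351, so Q = 0.0445.
With Q = [Fe³⁺]^2/([Fe²⁺]^2·[Hg²⁺]) and the known concentrations, [Hg²⁺] in the denominator gives [Hg²⁺] = 0.011 M.

0.011 M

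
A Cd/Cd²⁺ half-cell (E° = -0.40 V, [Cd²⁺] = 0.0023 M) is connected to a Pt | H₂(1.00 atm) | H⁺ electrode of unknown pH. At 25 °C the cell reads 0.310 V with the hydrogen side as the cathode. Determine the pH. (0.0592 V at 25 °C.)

pH = 2.84

E°_cell = 0.40 V and n = 2.
log Q = n(E° − E)/0.0592 = 2×(0.40 − 0.310)/0.0592 = 3.041.
With Q = [Cd²⁺]·P(H₂) / [H⁺]^2, solving for [H⁺] gives log[H⁺] = -2.839, so pH = 2.84.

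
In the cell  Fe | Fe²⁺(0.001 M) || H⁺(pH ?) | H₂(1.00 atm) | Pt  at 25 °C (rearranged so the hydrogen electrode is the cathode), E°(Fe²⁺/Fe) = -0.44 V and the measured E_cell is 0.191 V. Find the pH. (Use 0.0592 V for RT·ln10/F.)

E°_cell = 0.44 V and n = 2.
log Q = n(E° − E)/0.0592 = 2×(0.44 − 0.191)/0.0592 = 8.412.
With Q = [Fe²⁺]·P(H₂) / [H⁺]^2, solving for [H⁺] gives log[H⁺] = -5.706, so pH = 5.71.

pH = 5.71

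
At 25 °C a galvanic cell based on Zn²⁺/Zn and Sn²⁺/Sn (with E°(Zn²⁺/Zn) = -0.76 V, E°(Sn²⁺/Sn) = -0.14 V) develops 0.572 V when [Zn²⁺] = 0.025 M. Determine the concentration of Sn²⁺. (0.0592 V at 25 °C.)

From the Nernst equation, log Q = n(E° − E)/0.0592 = 2(0.62 − 0.572)/0.0592 = 1.622, so Q = 41.8.
With Q = [Zn²⁺]/[Sn²⁺] and the known concentrations, [Sn²⁺] in the denominator gives [Sn²⁺] = 6 × 10^-4 M.

6 × 10^-4 M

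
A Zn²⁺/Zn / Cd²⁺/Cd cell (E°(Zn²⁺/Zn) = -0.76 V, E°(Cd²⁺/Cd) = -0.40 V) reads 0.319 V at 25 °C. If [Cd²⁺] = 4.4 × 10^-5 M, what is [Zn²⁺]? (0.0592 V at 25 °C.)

0.0011 M

From the Nernst equation, log Q = n(E° − E)/0.0592 = 2(0.36 − 0.319)/0.0592 = 1.385, so Q = 24.3.
With Q = [Zn²⁺]/[Cd²⁺] and the known concentrations, [Zn²⁺] in the numerator gives [Zn²⁺] = 0.0011 M.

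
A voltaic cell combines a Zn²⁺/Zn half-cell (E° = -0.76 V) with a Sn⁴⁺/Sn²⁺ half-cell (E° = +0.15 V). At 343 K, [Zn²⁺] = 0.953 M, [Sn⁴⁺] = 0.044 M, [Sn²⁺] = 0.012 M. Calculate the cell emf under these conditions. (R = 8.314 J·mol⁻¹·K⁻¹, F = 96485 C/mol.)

The Sn⁴⁺/Sn²⁺ couple has the higher reduction potential and acts as the cathode, so E°_cell = +0.15 − (-0.76) = 0.91 V.
Balancing electrons gives n = 2; the reaction quotient is Q = [Zn²⁺]·[Sn²⁺]/[Sn⁴⁺] = 0.260.
E = E° − (RT/nF) ln Q = 0.91 − (8.314×343)/(2×96485) × (-1.347) = 0.910 + 0.020 = 0.930 V.

0.930 V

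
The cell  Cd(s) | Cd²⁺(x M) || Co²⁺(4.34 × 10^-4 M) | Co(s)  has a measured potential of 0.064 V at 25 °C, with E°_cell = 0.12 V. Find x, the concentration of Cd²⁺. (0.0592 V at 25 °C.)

From the Nernst equation, log Q = n(E° − E)/0.0592 = 2(0.12 − 0.064)/0.0592 = 1.892, so Q = 78.0.
With Q = [Cd²⁺]/[Co²⁺] and the known concentrations, [Cd²⁺] in the numerator gives [Cd²⁺] = 0.034 M.

0.034 M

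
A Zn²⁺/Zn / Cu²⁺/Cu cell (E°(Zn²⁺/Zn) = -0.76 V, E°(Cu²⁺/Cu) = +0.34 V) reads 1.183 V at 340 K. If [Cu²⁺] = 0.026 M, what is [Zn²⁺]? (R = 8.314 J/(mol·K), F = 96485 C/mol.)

9 × 10^-5 M

From the Nernst equation, ln Q = nF(E° − E)/RT = 2×96485×(1.10 − 1.183)/(8.314×340) = -5.666, so Q = 0.00346.
With Q = [Zn²⁺]/[Cu²⁺] and the known concentrations, [Zn²⁺] in the numerator gives [Zn²⁺] = 9 × 10^-5 M.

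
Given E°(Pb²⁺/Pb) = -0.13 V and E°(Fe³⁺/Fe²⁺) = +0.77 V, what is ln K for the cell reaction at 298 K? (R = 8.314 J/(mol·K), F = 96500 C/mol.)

ln K = 70.1

E°_cell = +0.77 − (-0.13) = 0.90 V, with n = 2 electrons transferred.
At equilibrium E = 0, so the Nernst equation gives ln K = nFE°/RT = (2)(96500)(0.90)/((8.314)(298)) = 70.11.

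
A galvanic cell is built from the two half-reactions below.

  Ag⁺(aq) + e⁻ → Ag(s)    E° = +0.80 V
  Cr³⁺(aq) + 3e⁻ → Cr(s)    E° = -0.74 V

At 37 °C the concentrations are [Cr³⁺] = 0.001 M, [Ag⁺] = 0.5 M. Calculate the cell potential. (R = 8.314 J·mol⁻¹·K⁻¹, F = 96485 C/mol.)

The Ag⁺/Ag couple has the higher reduction potential and acts as the cathode, so E°_cell = +0.80 − (-0.74) = 1.54 V.
Balancing electrons gives n = 3; the reaction quotient is Q = [Cr³⁺]/[Ag⁺]^3 = 0.00800.
E = E° − (RT/nF) ln Q = 1.54 − (8.314×310)/(3×96485) × (-4.828) = 1.540 + 0.043 = 1.583 V.

1.58 V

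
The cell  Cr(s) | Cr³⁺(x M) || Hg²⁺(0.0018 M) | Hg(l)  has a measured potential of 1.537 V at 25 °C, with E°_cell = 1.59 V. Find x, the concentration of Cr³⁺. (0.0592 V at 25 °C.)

0.037 M

From the Nernst equation, log Q = n(E° − E)/0.0592 = 6(1.59 − 1.537)/0.0592 = 5.372, so Q = 2.35 × 10^5.
With Q = [Cr³⁺]^2/[Hg²⁺]^3 and the known concentrations, [Cr³⁺]^2 in the numerator gives [Cr³⁺] = 0.037 M.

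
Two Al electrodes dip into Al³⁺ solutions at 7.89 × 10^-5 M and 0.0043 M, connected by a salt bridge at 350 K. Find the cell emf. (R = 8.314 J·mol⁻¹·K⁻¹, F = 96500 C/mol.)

Both half-cells are Al³⁺/Al, so E°_cell = 0. The concentrated side is the cathode; the cell reaction moves Al³⁺ from high to low concentration with n = 3.
Q = [Al³⁺]_dilute/[Al³⁺]_conc = 7.89 × 10^-5/0.0043 = 0.0183.
E = 0 − (RT/nF) ln Q = −((8.314×350)/(3×96500))(-3.998) = 0.0402 V.

0.040 V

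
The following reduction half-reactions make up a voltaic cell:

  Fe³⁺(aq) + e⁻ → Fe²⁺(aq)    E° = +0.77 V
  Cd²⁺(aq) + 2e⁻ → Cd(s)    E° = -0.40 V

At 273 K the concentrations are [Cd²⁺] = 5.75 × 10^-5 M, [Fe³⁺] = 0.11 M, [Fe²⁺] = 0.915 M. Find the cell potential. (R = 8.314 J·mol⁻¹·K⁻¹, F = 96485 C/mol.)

1.24 V

The Fe³⁺/Fe²⁺ couple has the higher reduction potential and acts as the cathode, so E°_cell = +0.77 − (-0.40) = 1.17 V.
Balancing electrons gives n = 2; the reaction quotient is Q = [Cd²⁺]·[Fe²⁺]^2/[Fe³⁺]^2 = 0.00398.
E = E° − (RT/nF) ln Q = 1.17 − (8.314×273)/(2×96485) × (-5.527) = 1.170 + 0.065 = 1.235 V.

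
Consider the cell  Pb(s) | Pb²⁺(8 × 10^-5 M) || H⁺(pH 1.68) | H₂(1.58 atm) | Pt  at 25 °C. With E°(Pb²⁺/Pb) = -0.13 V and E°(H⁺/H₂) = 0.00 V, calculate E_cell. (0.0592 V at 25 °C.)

The hydrogen couple is the cathode, so E°_cell = 0.13 V; n = 2.
[H⁺] = 10^(−1.68) = 0.021 M, and Q = [Pb²⁺]·P(H₂) / [H⁺]^2 = 0.290.
E = E° − (0.0592/2) log Q = 0.13 − (0.0592/2)(-0.538) = 0.146 V.

0.15 V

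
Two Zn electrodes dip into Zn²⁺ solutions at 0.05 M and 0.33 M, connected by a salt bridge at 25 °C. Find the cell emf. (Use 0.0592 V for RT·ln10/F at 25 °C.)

Both half-cells are Zn²⁺/Zn, so E°_cell = 0. The concentrated side is the cathode; the cell reaction moves Zn²⁺ from high to low concentration with n = 2.
Q = [Zn²⁺]_dilute/[Zn²⁺]_conc = 0.05/0.33 = 0.152.
E = 0 − (0.0592/2) log Q = −(0.0592/2)(-0.820) = 0.0243 V.

0.024 V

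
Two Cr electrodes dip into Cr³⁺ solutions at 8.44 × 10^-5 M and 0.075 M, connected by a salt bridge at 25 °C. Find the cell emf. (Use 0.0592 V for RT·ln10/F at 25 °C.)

Both half-cells are Cr³⁺/Cr, so E°_cell = 0. The concentrated side is the cathode; the cell reaction moves Cr³⁺ from high to low concentration with n = 3.
Q = [Cr³⁺]_dilute/[Cr³⁺]_conc = 8.44 × 10^-5/0.075 = 0.00113.
E = 0 − (0.0592/3) log Q = −(0.0592/3)(-2.949) = 0.0582 V.

0.058 V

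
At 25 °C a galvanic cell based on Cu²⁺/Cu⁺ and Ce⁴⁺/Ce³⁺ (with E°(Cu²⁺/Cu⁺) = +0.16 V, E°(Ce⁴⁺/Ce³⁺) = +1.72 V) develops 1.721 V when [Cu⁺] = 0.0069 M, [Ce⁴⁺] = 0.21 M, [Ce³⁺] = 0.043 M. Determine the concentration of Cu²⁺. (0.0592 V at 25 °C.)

6.4 × 10^-5 M

From the Nernst equation, log Q = n(E° − E)/0.0592 = 1(1.56 − 1.721)/0.0592 = -2.720, so Q = 0.00191.
With Q = [Cu²⁺]·[Ce³⁺]/([Cu⁺]·[Ce⁴⁺]) and the known concentrations, [Cu²⁺] in the numerator gives [Cu²⁺] = 6.4 × 10^-5 M.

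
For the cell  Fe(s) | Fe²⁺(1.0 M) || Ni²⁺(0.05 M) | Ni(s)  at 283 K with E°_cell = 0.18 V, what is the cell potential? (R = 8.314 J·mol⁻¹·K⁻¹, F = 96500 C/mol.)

Balancing electrons gives n = 2; the reaction quotient is Q = [Fe²⁺]/[Ni²⁺] = 20.0.
E = E° − (RT/nF) ln Q = 0.18 − (8.314×283)/(2×96500) × (2.996) = 0.180 − 0.037 = 0.143 V.

0.143 V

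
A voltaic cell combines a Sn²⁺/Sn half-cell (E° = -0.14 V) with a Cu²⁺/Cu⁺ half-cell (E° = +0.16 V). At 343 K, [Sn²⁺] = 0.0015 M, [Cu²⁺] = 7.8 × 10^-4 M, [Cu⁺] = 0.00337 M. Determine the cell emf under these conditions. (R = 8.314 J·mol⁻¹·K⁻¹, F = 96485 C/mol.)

0.353 V

The Cu²⁺/Cu⁺ couple has the higher reduction potential and acts as the cathode, so E°_cell = +0.16 − (-0.14) = 0.30 V.
Balancing electrons gives n = 2; the reaction quotient is Q = [Sn²⁺]·[Cu⁺]^2/[Cu²⁺]^2 = 0.0280.
E = E° − (RT/nF) ln Q = 0.30 − (8.314×343)/(2×96485) × (-3.576) = 0.300 + 0.053 = 0.353 V.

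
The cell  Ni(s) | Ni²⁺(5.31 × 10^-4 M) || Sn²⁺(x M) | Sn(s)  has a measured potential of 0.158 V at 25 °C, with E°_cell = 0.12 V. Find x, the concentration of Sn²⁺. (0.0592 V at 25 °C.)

0.01 M

From the Nernst equation, log Q = n(E° − E)/0.0592 = 2(0.12 − 0.158)/0.0592 = -1.284, so Q = 0.0520.
With Q = [Ni²⁺]/[Sn²⁺] and the known concentrations, [Sn²⁺] in the denominator gives [Sn²⁺] = 0.01 M.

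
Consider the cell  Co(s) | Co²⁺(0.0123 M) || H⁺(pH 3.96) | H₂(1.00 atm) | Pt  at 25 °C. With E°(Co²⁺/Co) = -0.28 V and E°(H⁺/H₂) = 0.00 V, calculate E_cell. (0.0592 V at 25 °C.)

The hydrogen couple is the cathode, so E°_cell = 0.28 V; n = 2.
[H⁺] = 10^(−3.96) = 1.1 × 10^-4 M, and Q = [Co²⁺]·P(H₂) / [H⁺]^2 = 1.02 × 10^6.
E = E° − (0.0592/2) log Q = 0.28 − (0.0592/2)(6.010) = 0.102 V.

0.10 V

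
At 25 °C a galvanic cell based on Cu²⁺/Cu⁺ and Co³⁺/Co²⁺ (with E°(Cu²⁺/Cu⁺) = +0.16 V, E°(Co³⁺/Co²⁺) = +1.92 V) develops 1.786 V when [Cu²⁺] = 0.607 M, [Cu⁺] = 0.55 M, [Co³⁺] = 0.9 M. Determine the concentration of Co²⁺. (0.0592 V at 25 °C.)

0.3 M

From the Nernst equation, log Q = n(E° − E)/0.0592 = 1(1.76 − 1.786)/0.0592 = -0.439, so Q = 0.364.
With Q = [Cu²⁺]·[Co²⁺]/([Cu⁺]·[Co³⁺]) and the known concentrations, [Co²⁺] in the numerator gives [Co²⁺] = 0.3 M.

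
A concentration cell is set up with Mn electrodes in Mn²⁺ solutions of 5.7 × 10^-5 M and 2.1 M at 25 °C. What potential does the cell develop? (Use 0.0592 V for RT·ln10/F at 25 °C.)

0.14 V

Both half-cells are Mn²⁺/Mn, so E°_cell = 0. The concentrated side is the cathode; the cell reaction moves Mn²⁺ from high to low concentration with n = 2.
Q = [Mn²⁺]_dilute/[Mn²⁺]_conc = 5.7 × 10^-5/2.1 = 2.71 × 10^-5.
E = 0 − (0.0592/2) log Q = −(0.0592/2)(-4.566) = 0.1352 V.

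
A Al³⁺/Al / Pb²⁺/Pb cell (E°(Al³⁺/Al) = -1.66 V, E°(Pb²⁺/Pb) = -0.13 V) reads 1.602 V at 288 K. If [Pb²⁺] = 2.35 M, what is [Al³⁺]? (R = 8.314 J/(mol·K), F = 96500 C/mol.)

6 × 10^-4 M

From the Nernst equation, ln Q = nF(E° − E)/RT = 6×96500×(1.53 − 1.602)/(8.314×288) = -17.410, so Q = 2.75 × 10^-8.
With Q = [Al³⁺]^2/[Pb²⁺]^3 and the known concentrations, [Al³⁺]^2 in the numerator gives [Al³⁺] = 6 × 10^-4 M.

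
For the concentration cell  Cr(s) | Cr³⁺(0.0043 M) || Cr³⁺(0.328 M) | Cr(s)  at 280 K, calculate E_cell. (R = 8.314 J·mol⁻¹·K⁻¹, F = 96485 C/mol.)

Both half-cells are Cr³⁺/Cr, so E°_cell = 0. The concentrated side is the cathode; the cell reaction moves Cr³⁺ from high to low concentration with n = 3.
Q = [Cr³⁺]_dilute/[Cr³⁺]_conc = 0.0043/0.328 = 0.0131.
E = 0 − (RT/nF) ln Q = −((8.314×280)/(3×96485))(-4.334) = 0.0349 V.

0.035 V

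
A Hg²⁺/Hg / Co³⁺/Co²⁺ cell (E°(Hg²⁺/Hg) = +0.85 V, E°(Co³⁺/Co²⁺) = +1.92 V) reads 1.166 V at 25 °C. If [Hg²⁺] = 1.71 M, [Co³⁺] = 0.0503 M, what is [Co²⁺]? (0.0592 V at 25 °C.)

9.2 × 10^-4 M

From the Nernst equation, log Q = n(E° − E)/0.0592 = 2(1.07 − 1.166)/0.0592 = -3.243, so Q = 5.71 × 10^-4.
With Q = [Hg²⁺]·[Co²⁺]^2/[Co³⁺]^2 and the known concentrations, [Co²⁺]^2 in the numerator gives [Co²⁺] = 9.2 × 10^-4 M.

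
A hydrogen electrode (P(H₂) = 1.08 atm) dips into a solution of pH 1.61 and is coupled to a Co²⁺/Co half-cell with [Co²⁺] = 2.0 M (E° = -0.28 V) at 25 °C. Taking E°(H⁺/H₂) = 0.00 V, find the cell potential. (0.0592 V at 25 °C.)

0.17 V

The hydrogen couple is the cathode, so E°_cell = 0.28 V; n = 2.
[H⁺] = 10^(−1.61) = 0.025 M, and Q = [Co²⁺]·P(H₂) / [H⁺]^2 = 3580.
E = E° − (0.0592/2) log Q = 0.28 − (0.0592/2)(3.554) = 0.175 V.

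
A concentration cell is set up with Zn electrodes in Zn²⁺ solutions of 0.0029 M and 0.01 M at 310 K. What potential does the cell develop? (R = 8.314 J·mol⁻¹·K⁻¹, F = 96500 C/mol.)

0.017 V

Both half-cells are Zn²⁺/Zn, so E°_cell = 0. The concentrated side is the cathode; the cell reaction moves Zn²⁺ from high to low concentration with n = 2.
Q = [Zn²⁺]_dilute/[Zn²⁺]_conc = 0.0029/0.01 = 0.290.
E = 0 − (RT/nF) ln Q = −((8.314×310)/(2×96500))(-1.238) = 0.0165 V.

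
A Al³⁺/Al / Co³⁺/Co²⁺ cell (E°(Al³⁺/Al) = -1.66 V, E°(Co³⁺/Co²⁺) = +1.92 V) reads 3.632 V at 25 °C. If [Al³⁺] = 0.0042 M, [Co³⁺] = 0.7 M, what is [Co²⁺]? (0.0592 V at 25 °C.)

0.57 M

From the Nernst equation, log Q = n(E° − E)/0.0592 = 3(3.58 − 3.632)/0.0592 = -2.635, so Q = 0.00232.
With Q = [Al³⁺]·[Co²⁺]^3/[Co³⁺]^3 and the known concentrations, [Co²⁺]^3 in the numerator gives [Co²⁺] = 0.57 M.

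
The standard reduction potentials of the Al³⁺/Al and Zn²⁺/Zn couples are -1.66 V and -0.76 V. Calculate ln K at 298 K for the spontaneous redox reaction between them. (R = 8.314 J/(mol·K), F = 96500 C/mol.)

E°_cell = -0.76 − (-1.66) = 0.90 V, with n = 6 electrons transferred.
At equilibrium E = 0, so the Nernst equation gives ln K = nFE°/RT = (6)(96500)(0.90)/((8.314)(298)) = 210.33.

ln K = 210.3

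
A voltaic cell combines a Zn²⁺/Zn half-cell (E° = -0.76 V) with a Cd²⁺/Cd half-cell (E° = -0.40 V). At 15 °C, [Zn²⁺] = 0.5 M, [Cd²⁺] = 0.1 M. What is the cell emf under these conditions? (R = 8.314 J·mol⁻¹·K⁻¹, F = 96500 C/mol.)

0.340 V

The Cd²⁺/Cd couple has the higher reduction potential and acts as the cathode, so E°_cell = -0.40 − (-0.76) = 0.36 V.
Balancing electrons gives n = 2; the reaction quotient is Q = [Zn²⁺]/[Cd²⁺] = 5.00.
E = E° − (RT/nF) ln Q = 0.36 − (8.314×288)/(2×96500) × (1.609) = 0.360 − 0.020 = 0.340 V.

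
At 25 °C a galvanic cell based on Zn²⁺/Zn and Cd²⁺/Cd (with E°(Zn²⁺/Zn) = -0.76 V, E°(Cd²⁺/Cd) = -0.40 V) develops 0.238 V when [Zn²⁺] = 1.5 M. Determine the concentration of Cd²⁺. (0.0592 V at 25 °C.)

From the Nernst equation, log Q = n(E° − E)/0.0592 = 2(0.36 − 0.238)/0.0592 = 4.122, so Q = 1.32 × 10^4.
With Q = [Zn²⁺]/[Cd²⁺] and the known concentrations, [Cd²⁺] in the denominator gives [Cd²⁺] = 1.1 × 10^-4 M.

1.1 × 10^-4 M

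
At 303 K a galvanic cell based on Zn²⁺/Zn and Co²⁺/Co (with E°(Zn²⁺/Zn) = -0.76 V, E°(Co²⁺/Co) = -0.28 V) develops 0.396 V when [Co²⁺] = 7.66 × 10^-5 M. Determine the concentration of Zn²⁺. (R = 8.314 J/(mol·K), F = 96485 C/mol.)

From the Nernst equation, ln Q = nF(E° − E)/RT = 2×96485×(0.48 − 0.396)/(8.314×303) = 6.435, so Q = 623.
With Q = [Zn²⁺]/[Co²⁺] and the known concentrations, [Zn²⁺] in the numerator gives [Zn²⁺] = 0.048 M.

0.048 M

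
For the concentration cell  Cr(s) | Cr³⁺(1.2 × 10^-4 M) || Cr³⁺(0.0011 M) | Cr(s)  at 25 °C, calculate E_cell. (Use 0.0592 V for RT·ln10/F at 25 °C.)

0.019 V

Both half-cells are Cr³⁺/Cr, so E°_cell = 0. The concentrated side is the cathode; the cell reaction moves Cr³⁺ from high to low concentration with n = 3.
Q = [Cr³⁺]_dilute/[Cr³⁺]_conc = 1.2 × 10^-4/0.0011 = 0.109.
E = 0 − (0.0592/3) log Q = −(0.0592/3)(-0.962) = 0.0190 V.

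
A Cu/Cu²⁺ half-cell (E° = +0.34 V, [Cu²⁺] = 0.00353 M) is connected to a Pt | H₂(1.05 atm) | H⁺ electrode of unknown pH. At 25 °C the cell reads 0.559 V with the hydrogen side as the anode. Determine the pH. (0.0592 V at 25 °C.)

pH = 4.91

E°_cell = 0.34 V and n = 2.
log Q = n(E° − E)/0.0592 = 2×(0.34 − 0.559)/0.0592 = -7.399.
With Q = [H⁺]^2 / ([Cu²⁺]·P(H₂)), solving for [H⁺] gives log[H⁺] = -4.915, so pH = 4.91.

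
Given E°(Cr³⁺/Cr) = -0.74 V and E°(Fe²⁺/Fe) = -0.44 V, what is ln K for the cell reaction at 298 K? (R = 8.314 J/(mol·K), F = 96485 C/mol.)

E°_cell = -0.44 − (-0.74) = 0.30 V, with n = 6 electrons transferred.
At equilibrium E = 0, so the Nernst equation gives ln K = nFE°/RT = (6)(96485)(0.30)/((8.314)(298)) = 70.10.

ln K = 70.1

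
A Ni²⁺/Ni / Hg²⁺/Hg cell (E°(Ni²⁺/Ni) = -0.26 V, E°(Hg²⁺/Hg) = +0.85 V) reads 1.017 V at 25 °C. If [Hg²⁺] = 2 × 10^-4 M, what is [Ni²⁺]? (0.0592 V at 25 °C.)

0.28 M

From the Nernst equation, log Q = n(E° − E)/0.0592 = 2(1.11 − 1.017)/0.0592 = 3.142, so Q = 1390.
With Q = [Ni²⁺]/[Hg²⁺] and the known concentrations, [Ni²⁺] in the numerator gives [Ni²⁺] = 0.28 M.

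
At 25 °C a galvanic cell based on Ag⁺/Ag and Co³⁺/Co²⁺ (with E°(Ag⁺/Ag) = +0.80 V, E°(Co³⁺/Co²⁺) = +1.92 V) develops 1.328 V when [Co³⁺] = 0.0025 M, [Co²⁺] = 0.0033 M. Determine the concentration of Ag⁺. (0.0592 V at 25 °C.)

2.3 × 10^-4 M

From the Nernst equation, log Q = n(E° − E)/0.0592 = 1(1.12 − 1.328)/0.0592 = -3.514, so Q = 3.07 × 10^-4.
With Q = [Ag⁺]·[Co²⁺]/[Co³⁺] and the known concentrations, [Ag⁺] in the numerator gives [Ag⁺] = 2.3 × 10^-4 M.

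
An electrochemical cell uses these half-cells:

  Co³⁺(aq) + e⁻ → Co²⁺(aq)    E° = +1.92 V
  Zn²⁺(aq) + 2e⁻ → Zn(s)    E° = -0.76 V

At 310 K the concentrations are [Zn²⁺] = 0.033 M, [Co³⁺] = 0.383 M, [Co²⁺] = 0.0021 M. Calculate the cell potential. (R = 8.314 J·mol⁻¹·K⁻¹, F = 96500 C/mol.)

2.86 V

The Co³⁺/Co²⁺ couple has the higher reduction potential and acts as the cathode, so E°_cell = +1.92 − (-0.76) = 2.68 V.
Balancing electrons gives n = 2; the reaction quotient is Q = [Zn²⁺]·[Co²⁺]^2/[Co³⁺]^2 = 9.92 × 10^-7.
E = E° − (RT/nF) ln Q = 2.68 − (8.314×310)/(2×96500) × (-13.823) = 2.680 + 0.185 = 2.865 V.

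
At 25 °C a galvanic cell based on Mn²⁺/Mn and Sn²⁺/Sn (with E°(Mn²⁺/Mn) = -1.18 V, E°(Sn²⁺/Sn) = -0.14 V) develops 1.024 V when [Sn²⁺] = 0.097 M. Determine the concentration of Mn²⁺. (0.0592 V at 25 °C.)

From the Nernst equation, log Q = n(E° − E)/0.0592 = 2(1.04 − 1.024)/0.0592 = 0.541, so Q = 3.47.
With Q = [Mn²⁺]/[Sn²⁺] and the known concentrations, [Mn²⁺] in the numerator gives [Mn²⁺] = 0.34 M.

0.34 M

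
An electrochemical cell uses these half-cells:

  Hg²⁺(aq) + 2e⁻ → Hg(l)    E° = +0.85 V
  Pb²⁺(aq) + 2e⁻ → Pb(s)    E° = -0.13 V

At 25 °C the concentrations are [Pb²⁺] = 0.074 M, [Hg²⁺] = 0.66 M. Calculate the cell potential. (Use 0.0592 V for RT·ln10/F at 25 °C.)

1.01 V

The Hg²⁺/Hg couple has the higher reduction potential and acts as the cathode, so E°_cell = +0.85 − (-0.13) = 0.98 V.
Balancing electrons gives n = 2; the reaction quotient is Q = [Pb²⁺]/[Hg²⁺] = 0.112.
At 25 °C, E = E° − (0.0592/n) log Q = 0.98 − (0.0592/2)(-0.950) = 0.980 + 0.028 = 1.008 V.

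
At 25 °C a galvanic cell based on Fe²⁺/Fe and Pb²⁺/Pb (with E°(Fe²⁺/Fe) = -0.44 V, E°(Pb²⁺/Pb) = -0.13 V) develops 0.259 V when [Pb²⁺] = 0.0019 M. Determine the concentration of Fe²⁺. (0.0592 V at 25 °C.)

0.1 M

From the Nernst equation, log Q = n(E° − E)/0.0592 = 2(0.31 − 0.259)/0.0592 = 1.723, so Q = 52.8.
With Q = [Fe²⁺]/[Pb²⁺] and the known concentrations, [Fe²⁺] in the numerator gives [Fe²⁺] = 0.1 M.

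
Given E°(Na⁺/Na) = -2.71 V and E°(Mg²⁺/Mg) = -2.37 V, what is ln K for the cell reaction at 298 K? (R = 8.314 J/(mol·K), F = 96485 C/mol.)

ln K = 26.5

E°_cell = -2.37 − (-2.71) = 0.34 V, with n = 2 electrons transferred.
At equilibrium E = 0, so the Nernst equation gives ln K = nFE°/RT = (2)(96485)(0.34)/((8.314)(298)) = 26.48.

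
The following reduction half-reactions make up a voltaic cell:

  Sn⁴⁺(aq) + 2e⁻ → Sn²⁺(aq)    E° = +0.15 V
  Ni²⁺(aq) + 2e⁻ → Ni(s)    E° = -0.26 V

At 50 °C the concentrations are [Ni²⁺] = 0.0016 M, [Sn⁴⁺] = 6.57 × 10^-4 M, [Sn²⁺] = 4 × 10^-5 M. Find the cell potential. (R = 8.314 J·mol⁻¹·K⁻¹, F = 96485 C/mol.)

0.539 V

The Sn⁴⁺/Sn²⁺ couple has the higher reduction potential and acts as the cathode, so E°_cell = +0.15 − (-0.26) = 0.41 V.
Balancing electrons gives n = 2; the reaction quotient is Q = [Ni²⁺]·[Sn²⁺]/[Sn⁴⁺] = 9.74 × 10^-5.
E = E° − (RT/nF) ln Q = 0.41 − (8.314×323)/(2×96485) × (-9.237) = 0.410 + 0.129 = 0.539 V.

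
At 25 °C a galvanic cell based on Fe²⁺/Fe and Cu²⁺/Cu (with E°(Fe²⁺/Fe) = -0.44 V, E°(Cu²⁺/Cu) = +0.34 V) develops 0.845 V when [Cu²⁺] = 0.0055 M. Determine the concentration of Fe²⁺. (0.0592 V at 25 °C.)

From the Nernst equation, log Q = n(E° − E)/0.0592 = 2(0.78 − 0.845)/0.0592 = -2.196, so Q = 0.00637.
With Q = [Fe²⁺]/[Cu²⁺] and the known concentrations, [Fe²⁺] in the numerator gives [Fe²⁺] = 3.5 × 10^-5 M.

3.5 × 10^-5 M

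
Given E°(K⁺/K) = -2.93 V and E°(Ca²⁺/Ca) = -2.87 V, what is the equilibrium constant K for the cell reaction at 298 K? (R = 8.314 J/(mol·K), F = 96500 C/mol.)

E°_cell = -2.87 − (-2.93) = 0.06 V, with n = 2 electrons transferred.
At equilibrium E = 0, so the Nernst equation gives ln K = nFE°/RT = (2)(96500)(0.06)/((8.314)(298)) = 4.67.
K = e^4.67 = 110.

110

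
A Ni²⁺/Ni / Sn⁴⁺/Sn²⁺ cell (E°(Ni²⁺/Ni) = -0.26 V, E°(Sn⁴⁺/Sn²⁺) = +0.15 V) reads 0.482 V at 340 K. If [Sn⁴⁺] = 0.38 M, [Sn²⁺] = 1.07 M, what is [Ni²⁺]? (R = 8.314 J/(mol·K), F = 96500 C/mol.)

0.0026 M

From the Nernst equation, ln Q = nF(E° − E)/RT = 2×96500×(0.41 − 0.482)/(8.314×340) = -4.916, so Q = 0.00733.
With Q = [Ni²⁺]·[Sn²⁺]/[Sn⁴⁺] and the known concentrations, [Ni²⁺] in the numerator gives [Ni²⁺] = 0.0026 M.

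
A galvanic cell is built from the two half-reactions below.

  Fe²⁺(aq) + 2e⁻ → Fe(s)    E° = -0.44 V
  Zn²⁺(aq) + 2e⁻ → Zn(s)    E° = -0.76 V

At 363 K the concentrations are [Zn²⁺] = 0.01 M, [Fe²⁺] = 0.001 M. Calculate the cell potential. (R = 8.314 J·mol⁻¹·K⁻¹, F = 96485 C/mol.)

The Fe²⁺/Fe couple has the higher reduction potential and acts as the cathode, so E°_cell = -0.44 − (-0.76) = 0.32 V.
Balancing electrons gives n = 2; the reaction quotient is Q = [Zn²⁺]/[Fe²⁺] = 10.0.
E = E° − (RT/nF) ln Q = 0.32 − (8.314×363)/(2×96485) × (2.303) = 0.320 − 0.036 = 0.284 V.

0.284 V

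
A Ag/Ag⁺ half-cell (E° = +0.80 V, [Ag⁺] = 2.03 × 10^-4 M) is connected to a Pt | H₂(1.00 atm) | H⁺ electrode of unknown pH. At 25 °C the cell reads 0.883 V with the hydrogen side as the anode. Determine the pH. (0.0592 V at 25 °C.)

pH = 5.09

E°_cell = 0.80 V and n = 2.
log Q = n(E° − E)/0.0592 = 2×(0.80 − 0.883)/0.0592 = -2.804.
With Q = [H⁺]^2 / ([Ag⁺]^2·P(H₂)), solving for [H⁺] gives log[H⁺] = -5.095, so pH = 5.09.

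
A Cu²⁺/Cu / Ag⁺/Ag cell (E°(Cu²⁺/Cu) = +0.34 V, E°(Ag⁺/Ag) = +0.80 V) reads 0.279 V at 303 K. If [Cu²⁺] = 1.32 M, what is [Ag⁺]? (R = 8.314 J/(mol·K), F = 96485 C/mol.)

0.0011 M

From the Nernst equation, ln Q = nF(E° − E)/RT = 2×96485×(0.46 − 0.279)/(8.314×303) = 13.865, so Q = 1.05 × 10^6.
With Q = [Cu²⁺]/[Ag⁺]^2 and the known concentrations, [Ag⁺]^2 in the denominator gives [Ag⁺] = 0.0011 M.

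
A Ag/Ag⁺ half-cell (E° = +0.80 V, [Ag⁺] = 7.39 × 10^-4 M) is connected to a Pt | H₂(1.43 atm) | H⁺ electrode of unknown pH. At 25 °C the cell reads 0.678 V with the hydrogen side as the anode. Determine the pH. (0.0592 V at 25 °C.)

E°_cell = 0.80 V and n = 2.
log Q = n(E° − E)/0.0592 = 2×(0.80 − 0.678)/0.0592 = 4.122.
With Q = [H⁺]^2 / ([Ag⁺]^2·P(H₂)), solving for [H⁺] gives log[H⁺] = -0.993, so pH = 0.99.

pH = 0.99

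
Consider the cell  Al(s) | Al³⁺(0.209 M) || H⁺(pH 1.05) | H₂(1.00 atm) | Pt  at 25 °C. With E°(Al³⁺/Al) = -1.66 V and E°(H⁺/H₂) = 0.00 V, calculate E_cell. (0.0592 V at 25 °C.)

The hydrogen couple is the cathode, so E°_cell = 1.66 V; n = 6.
[H⁺] = 10^(−1.05) = 0.089 M, and Q = [Al³⁺]^2·P(H₂)^3 / [H⁺]^6 = 8.72 × 10^4.
E = E° − (0.0592/6) log Q = 1.66 − (0.0592/6)(4.940) = 1.611 V.

1.61 V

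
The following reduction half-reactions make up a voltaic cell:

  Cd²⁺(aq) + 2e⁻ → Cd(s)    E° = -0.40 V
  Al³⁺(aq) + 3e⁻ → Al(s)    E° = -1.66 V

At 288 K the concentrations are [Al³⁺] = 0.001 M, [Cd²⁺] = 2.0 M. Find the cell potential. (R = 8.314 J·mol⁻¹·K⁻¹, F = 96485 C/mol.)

The Cd²⁺/Cd couple has the higher reduction potential and acts as the cathode, so E°_cell = -0.40 − (-1.66) = 1.26 V.
Balancing electrons gives n = 6; the reaction quotient is Q = [Al³⁺]^2/[Cd²⁺]^3 = 1.25 × 10^-7.
E = E° − (RT/nF) ln Q = 1.26 − (8.314×288)/(6×96485) × (-15.895) = 1.260 + 0.066 = 1.326 V.

1.33 V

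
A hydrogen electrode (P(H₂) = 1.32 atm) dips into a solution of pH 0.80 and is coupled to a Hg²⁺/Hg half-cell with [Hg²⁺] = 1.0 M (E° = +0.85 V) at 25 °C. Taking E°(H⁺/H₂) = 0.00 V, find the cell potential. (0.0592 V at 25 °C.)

The Hg²⁺/Hg couple is the cathode, so E°_cell = 0.85 V; n = 2.
[H⁺] = 10^(−0.80) = 0.16 M, and Q = [H⁺]^2 / ([Hg²⁺]·P(H₂)) = 0.0190.
E = E° − (0.0592/2) log Q = 0.85 − (0.0592/2)(-1.721) = 0.901 V.

0.90 V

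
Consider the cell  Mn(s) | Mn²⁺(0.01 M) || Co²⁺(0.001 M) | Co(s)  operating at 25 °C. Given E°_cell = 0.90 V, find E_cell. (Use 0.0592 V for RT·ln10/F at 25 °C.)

0.870 V

Balancing electrons gives n = 2; the reaction quotient is Q = [Mn²⁺]/[Co²⁺] = 10.0.
At 25 °C, E = E° − (0.0592/n) log Q = 0.90 − (0.0592/2)(1.000) = 0.900 − 0.030 = 0.870 V.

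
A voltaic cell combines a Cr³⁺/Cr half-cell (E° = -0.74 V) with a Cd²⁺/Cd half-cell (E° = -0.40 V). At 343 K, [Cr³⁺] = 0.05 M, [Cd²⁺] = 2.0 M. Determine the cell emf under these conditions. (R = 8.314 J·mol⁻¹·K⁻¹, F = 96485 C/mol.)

0.380 V

The Cd²⁺/Cd couple has the higher reduction potential and acts as the cathode, so E°_cell = -0.40 − (-0.74) = 0.34 V.
Balancing electrons gives n = 6; the reaction quotient is Q = [Cr³⁺]^2/[Cd²⁺]^3 = 3.13 × 10^-4.
E = E° − (RT/nF) ln Q = 0.34 − (8.314×343)/(6×96485) × (-8.071) = 0.340 + 0.040 = 0.380 V.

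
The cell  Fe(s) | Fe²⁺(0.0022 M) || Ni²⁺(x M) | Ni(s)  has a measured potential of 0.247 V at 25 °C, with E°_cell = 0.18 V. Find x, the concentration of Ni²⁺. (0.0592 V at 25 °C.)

0.4 M

From the Nernst equation, log Q = n(E° − E)/0.0592 = 2(0.18 − 0.247)/0.0592 = -2.264, so Q = 0.00545.
With Q = [Fe²⁺]/[Ni²⁺] and the known concentrations, [Ni²⁺] in the denominator gives [Ni²⁺] = 0.4 M.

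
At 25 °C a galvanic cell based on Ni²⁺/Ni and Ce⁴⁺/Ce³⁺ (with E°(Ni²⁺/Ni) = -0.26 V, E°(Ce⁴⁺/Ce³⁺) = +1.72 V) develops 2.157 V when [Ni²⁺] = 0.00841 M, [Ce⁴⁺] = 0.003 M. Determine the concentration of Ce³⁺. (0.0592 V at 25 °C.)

From the Nernst equation, log Q = n(E° − E)/0.0592 = 2(1.98 − 2.157)/0.0592 = -5.980, so Q = 1.05 × 10^-6.
With Q = [Ni²⁺]·[Ce³⁺]^2/[Ce⁴⁺]^2 and the known concentrations, [Ce³⁺]^2 in the numerator gives [Ce³⁺] = 3.3 × 10^-5 M.

3.3 × 10^-5 M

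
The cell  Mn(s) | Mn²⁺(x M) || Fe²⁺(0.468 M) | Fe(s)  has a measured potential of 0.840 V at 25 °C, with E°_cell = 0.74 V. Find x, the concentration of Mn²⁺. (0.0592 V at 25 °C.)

From the Nernst equation, log Q = n(E° − E)/0.0592 = 2(0.74 − 0.840)/0.0592 = -3.378, so Q = 4.18 × 10^-4.
With Q = [Mn²⁺]/[Fe²⁺] and the known concentrations, [Mn²⁺] in the numerator gives [Mn²⁺] = 2 × 10^-4 M.

2 × 10^-4 M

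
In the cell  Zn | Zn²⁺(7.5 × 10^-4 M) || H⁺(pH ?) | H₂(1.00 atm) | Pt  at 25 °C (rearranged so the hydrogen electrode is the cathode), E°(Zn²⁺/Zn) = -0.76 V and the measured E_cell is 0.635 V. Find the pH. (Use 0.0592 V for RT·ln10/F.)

E°_cell = 0.76 V and n = 2.
log Q = n(E° − E)/0.0592 = 2×(0.76 − 0.635)/0.0592 = 4.223.
With Q = [Zn²⁺]·P(H₂) / [H⁺]^2, solving for [H⁺] gives log[H⁺] = -3.674, so pH = 3.67.

pH = 3.67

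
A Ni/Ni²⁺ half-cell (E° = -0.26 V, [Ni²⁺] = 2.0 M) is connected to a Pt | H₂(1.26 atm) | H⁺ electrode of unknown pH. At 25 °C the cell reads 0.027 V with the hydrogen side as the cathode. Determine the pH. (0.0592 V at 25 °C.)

pH = 3.74

E°_cell = 0.26 V and n = 2.
log Q = n(E° − E)/0.0592 = 2×(0.26 − 0.027)/0.0592 = 7.872.
With Q = [Ni²⁺]·P(H₂) / [H⁺]^2, solving for [H⁺] gives log[H⁺] = -3.735, so pH = 3.74.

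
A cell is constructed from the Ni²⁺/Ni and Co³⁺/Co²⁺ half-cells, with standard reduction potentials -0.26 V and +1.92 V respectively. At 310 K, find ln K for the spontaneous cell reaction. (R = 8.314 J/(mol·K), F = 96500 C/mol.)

ln K = 163.2

E°_cell = +1.92 − (-0.26) = 2.18 V, with n = 2 electrons transferred.
At equilibrium E = 0, so the Nernst equation gives ln K = nFE°/RT = (2)(96500)(2.18)/((8.314)(310)) = 163.25.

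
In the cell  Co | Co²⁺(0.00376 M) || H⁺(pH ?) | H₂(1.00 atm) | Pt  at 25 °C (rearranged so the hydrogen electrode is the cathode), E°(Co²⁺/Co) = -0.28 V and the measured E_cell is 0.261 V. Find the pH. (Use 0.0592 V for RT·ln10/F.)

E°_cell = 0.28 V and n = 2.
log Q = n(E° − E)/0.0592 = 2×(0.28 − 0.261)/0.0592 = 0.642.
With Q = [Co²⁺]·P(H₂) / [H⁺]^2, solving for [H⁺] gives log[H⁺] = -1.533, so pH = 1.53.

pH = 1.53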